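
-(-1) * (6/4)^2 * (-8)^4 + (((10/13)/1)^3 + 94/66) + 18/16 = 5347096309/580008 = 9219.00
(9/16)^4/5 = 6561/327680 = 0.02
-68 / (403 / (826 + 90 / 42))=-12716 / 91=-139.74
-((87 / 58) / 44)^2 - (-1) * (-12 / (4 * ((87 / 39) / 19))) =-5738565 / 224576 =-25.55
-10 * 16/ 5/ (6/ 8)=-128/ 3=-42.67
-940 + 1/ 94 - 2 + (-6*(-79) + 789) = 30175/ 94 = 321.01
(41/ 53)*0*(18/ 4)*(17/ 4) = 0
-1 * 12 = -12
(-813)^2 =660969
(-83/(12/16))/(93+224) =-332/951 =-0.35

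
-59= -59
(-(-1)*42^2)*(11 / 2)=9702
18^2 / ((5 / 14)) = 4536 / 5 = 907.20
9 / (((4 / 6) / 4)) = 54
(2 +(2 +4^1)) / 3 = 8 / 3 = 2.67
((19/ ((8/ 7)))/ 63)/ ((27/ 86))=817/ 972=0.84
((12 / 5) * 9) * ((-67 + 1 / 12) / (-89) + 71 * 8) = 5466843 / 445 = 12285.04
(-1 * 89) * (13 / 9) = -1157 / 9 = -128.56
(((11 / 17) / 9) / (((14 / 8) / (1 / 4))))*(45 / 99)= 5 / 1071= 0.00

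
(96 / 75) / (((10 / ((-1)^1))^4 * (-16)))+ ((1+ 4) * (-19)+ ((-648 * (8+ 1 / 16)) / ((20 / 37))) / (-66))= 141471853 / 2750000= 51.44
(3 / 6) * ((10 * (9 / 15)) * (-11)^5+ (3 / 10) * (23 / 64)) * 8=-618435771 / 160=-3865223.57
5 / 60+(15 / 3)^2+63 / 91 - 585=-559.22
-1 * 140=-140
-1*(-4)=4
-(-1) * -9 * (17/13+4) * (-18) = 11178/13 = 859.85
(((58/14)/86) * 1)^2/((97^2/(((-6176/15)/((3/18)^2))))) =-15582048/4262324045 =-0.00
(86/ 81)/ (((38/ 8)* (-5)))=-344/ 7695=-0.04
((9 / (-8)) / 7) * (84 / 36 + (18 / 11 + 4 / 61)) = -24369 / 37576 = -0.65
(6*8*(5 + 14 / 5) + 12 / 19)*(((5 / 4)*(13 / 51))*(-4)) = -477.98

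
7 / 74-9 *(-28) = 18655 / 74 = 252.09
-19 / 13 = -1.46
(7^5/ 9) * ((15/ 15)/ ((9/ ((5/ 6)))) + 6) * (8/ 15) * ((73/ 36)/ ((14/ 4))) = 115329634/ 32805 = 3515.61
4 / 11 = 0.36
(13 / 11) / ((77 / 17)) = 221 / 847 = 0.26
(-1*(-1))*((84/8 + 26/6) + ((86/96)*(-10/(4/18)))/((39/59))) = -28799/624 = -46.15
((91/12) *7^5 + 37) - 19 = 1529653/12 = 127471.08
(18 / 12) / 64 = 3 / 128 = 0.02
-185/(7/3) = -555/7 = -79.29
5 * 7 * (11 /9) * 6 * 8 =6160 /3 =2053.33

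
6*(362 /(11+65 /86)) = 62264 /337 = 184.76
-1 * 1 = -1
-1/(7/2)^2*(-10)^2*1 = -400/49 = -8.16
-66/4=-33/2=-16.50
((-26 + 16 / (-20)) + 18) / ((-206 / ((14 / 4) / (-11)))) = -7 / 515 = -0.01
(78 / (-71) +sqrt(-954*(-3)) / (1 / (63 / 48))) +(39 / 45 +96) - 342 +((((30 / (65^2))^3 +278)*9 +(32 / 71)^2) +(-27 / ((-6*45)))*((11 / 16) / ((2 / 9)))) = 63*sqrt(318) / 16 +1317592638912225193 / 583966660056000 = 2326.50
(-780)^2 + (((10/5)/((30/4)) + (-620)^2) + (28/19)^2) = 5376025204/5415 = 992802.44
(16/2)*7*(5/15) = 56/3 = 18.67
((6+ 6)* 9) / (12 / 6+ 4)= 18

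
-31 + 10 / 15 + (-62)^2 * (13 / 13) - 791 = 9068 / 3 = 3022.67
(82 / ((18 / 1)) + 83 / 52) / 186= 2879 / 87048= 0.03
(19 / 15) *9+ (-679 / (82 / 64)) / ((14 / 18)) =-137343 / 205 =-669.97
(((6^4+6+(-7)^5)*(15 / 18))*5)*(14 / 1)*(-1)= 2713375 / 3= 904458.33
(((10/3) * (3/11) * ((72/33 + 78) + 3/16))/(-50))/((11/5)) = -14145/21296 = -0.66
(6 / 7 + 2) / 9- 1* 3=-169 / 63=-2.68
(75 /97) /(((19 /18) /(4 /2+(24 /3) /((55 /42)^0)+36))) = 62100 /1843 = 33.70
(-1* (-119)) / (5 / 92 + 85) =10948 / 7825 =1.40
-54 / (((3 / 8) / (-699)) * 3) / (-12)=-2796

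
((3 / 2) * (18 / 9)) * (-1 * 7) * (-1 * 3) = 63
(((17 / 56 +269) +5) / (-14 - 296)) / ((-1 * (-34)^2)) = 15361 / 20068160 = 0.00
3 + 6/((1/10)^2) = 603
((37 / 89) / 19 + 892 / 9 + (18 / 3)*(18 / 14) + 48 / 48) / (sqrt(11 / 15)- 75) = -718080875 / 499308334- 5744647*sqrt(165) / 4493775006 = -1.45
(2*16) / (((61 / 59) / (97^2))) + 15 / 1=291231.26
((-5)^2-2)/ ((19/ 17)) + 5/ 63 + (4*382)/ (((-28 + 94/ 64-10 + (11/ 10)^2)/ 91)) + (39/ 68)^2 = -204138039838529/ 52133486832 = -3915.68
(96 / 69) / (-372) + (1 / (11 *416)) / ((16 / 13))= -42917 / 12046848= -0.00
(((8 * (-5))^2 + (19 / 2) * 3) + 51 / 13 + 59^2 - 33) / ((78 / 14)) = 924637 / 1014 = 911.87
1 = 1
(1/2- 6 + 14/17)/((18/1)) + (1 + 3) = 763/204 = 3.74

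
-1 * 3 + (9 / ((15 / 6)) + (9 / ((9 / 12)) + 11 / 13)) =874 / 65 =13.45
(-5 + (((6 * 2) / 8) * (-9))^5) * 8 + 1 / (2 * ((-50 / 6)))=-358726681 / 100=-3587266.81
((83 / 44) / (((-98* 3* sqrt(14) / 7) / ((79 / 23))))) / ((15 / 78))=-0.21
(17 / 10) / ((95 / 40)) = 68 / 95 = 0.72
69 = 69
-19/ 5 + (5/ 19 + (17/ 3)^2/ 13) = -11857/ 11115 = -1.07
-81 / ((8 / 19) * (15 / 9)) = -4617 / 40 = -115.42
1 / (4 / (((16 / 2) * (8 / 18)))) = 8 / 9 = 0.89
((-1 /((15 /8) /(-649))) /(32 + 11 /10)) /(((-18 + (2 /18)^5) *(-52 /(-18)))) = -919747224 /4573576943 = -0.20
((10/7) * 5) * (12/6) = 100/7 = 14.29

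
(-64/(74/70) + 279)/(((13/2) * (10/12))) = 96996/2405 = 40.33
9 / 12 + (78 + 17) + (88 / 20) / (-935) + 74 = 288567 / 1700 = 169.75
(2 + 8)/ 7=10/ 7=1.43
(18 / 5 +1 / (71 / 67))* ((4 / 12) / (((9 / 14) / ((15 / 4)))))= 11291 / 1278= 8.83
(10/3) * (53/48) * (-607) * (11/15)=-353881/216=-1638.34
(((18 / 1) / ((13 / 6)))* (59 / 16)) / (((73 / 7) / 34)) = 189567 / 1898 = 99.88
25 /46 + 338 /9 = 15773 /414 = 38.10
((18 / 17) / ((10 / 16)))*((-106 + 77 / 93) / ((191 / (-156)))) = 73240128 / 503285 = 145.52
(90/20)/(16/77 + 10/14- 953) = -693/146620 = -0.00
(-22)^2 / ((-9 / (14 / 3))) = -6776 / 27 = -250.96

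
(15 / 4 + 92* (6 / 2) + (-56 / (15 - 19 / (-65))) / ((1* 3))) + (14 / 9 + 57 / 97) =69587701 / 247932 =280.67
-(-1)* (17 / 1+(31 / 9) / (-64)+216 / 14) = 130535 / 4032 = 32.37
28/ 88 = 7/ 22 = 0.32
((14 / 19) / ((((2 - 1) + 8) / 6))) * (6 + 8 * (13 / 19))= 5.64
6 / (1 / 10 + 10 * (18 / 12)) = 60 / 151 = 0.40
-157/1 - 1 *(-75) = -82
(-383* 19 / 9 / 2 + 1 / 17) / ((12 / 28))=-865837 / 918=-943.18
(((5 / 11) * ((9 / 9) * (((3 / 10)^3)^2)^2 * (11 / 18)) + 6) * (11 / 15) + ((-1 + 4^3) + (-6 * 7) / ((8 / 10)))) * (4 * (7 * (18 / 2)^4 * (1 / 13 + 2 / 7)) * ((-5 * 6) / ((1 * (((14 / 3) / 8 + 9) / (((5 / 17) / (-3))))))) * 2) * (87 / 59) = 1683994823635126463109 / 1874356250000000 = 898439.04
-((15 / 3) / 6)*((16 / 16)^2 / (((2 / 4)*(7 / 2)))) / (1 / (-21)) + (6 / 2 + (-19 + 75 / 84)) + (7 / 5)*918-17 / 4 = 89309 / 70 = 1275.84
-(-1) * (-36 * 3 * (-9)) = 972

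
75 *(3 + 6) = 675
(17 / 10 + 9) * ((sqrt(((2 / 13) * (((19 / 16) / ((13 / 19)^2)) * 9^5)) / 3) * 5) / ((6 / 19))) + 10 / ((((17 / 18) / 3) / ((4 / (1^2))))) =2160 / 17 + 1042929 * sqrt(1482) / 2704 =14975.20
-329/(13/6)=-1974/13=-151.85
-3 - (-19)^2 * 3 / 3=-364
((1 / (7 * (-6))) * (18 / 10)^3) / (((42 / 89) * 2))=-7209 / 49000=-0.15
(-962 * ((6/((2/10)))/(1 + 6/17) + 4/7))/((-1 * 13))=1683.16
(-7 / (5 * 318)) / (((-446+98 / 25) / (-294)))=-1715 / 585756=-0.00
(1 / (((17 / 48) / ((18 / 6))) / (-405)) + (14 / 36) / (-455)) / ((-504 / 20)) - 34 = 51192665 / 501228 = 102.13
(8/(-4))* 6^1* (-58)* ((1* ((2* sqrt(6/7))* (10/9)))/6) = 2320* sqrt(42)/63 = 238.66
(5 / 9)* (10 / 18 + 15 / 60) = 145 / 324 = 0.45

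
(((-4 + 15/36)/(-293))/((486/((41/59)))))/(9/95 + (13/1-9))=167485/39218117976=0.00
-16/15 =-1.07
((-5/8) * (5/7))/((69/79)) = -1975/3864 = -0.51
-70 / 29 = -2.41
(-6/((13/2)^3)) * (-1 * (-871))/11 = -1.73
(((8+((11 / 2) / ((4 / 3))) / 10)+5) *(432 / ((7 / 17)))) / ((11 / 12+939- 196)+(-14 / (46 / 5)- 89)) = 135931932 / 6311795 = 21.54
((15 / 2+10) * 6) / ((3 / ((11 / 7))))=55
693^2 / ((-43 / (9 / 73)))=-4322241 / 3139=-1376.95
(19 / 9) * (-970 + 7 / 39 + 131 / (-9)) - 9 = -2197745 / 1053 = -2087.13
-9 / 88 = -0.10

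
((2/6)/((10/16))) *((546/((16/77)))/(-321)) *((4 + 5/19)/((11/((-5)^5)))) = 10749375/2033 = 5287.44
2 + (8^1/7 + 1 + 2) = 43/7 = 6.14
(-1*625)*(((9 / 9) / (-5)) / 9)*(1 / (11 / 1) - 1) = -1250 / 99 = -12.63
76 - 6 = 70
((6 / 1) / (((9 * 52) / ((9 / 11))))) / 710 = 3 / 203060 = 0.00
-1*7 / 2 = -7 / 2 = -3.50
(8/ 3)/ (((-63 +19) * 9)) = -2/ 297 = -0.01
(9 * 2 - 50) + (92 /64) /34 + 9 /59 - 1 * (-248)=6938989 /32096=216.19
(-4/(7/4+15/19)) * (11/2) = -8.66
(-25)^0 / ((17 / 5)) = 5 / 17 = 0.29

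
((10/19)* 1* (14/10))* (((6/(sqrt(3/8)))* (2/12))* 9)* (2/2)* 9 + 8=8 + 756* sqrt(6)/19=105.46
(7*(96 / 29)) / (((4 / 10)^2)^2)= 26250 / 29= 905.17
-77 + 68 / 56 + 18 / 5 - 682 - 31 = -54963 / 70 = -785.19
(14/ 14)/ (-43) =-1/ 43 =-0.02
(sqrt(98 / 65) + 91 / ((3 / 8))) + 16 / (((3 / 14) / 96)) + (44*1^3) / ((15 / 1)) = 7*sqrt(130) / 65 + 37068 / 5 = 7414.83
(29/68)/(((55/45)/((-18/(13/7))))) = -16443/4862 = -3.38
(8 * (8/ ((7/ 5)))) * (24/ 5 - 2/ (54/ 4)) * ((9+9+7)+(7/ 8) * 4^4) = 3335936/ 63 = 52951.37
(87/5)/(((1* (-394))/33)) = -2871/1970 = -1.46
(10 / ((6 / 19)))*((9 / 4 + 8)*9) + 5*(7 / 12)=17545 / 6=2924.17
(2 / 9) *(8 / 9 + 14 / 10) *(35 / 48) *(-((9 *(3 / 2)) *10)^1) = -3605 / 72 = -50.07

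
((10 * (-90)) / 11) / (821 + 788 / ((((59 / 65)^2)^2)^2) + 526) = -132147393843888900 / 4937599832119161757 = -0.03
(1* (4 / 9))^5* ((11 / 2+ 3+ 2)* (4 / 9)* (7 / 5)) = 100352 / 885735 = 0.11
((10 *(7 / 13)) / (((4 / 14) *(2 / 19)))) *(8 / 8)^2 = 4655 / 26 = 179.04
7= 7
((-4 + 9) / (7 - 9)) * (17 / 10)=-17 / 4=-4.25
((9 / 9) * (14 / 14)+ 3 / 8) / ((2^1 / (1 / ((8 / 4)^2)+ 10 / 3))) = 473 / 192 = 2.46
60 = 60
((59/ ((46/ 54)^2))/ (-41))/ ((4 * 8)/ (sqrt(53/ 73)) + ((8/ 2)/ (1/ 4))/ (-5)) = -1075275 * sqrt(3869)/ 1257441464 - 11397915/ 2514882928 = -0.06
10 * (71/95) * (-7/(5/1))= -994/95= -10.46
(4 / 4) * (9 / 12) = 3 / 4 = 0.75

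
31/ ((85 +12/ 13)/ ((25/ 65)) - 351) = -155/ 638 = -0.24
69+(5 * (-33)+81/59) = -5583/59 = -94.63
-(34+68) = -102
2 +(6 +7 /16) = 135 /16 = 8.44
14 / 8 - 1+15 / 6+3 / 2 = 4.75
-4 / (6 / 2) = -1.33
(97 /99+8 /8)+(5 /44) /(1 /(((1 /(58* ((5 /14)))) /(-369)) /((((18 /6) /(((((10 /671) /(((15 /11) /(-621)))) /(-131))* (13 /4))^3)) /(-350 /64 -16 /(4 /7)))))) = 1.98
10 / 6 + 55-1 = 167 / 3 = 55.67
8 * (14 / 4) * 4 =112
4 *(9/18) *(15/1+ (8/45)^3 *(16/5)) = 13685134/455625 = 30.04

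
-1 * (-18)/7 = 18/7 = 2.57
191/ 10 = 19.10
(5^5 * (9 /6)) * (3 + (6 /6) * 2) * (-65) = -3046875 /2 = -1523437.50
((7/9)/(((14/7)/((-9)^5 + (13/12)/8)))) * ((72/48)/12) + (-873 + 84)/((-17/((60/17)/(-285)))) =-217931104511/75907584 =-2871.01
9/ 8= 1.12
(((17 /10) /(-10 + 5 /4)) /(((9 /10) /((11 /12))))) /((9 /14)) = -374 /1215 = -0.31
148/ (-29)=-148/ 29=-5.10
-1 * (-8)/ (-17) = -8/ 17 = -0.47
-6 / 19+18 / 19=12 / 19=0.63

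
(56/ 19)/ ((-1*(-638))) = 28/ 6061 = 0.00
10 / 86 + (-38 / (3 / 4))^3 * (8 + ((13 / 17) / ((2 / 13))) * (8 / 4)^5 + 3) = -436563385609 / 19737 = -22119034.59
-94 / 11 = -8.55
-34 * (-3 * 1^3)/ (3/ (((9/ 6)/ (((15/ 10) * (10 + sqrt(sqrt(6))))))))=-1700 * 6^(1/ 4)/ 4997 - 17 * 6^(3/ 4)/ 4997 + 170 * sqrt(6)/ 4997 + 17000/ 4997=2.94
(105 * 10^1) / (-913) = -1050 / 913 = -1.15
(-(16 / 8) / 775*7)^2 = 0.00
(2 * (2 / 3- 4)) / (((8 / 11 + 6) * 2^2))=-55 / 222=-0.25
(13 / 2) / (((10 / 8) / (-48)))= -249.60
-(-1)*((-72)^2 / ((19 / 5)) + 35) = 26585 / 19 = 1399.21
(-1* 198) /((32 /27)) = -2673 /16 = -167.06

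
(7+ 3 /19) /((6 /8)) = 544 /57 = 9.54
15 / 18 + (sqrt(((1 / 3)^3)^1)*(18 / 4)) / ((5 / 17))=5 / 6 + 17*sqrt(3) / 10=3.78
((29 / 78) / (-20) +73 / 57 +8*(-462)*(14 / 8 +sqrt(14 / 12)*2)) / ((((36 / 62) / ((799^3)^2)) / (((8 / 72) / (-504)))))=1545986963282564128427780641 / 2420046720 +88722762335431963541*sqrt(42) / 729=1427562177939267635.37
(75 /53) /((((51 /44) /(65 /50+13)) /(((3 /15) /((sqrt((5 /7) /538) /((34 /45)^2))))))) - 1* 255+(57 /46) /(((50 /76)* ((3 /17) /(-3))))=-165036 /575+213928* sqrt(18830) /536625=-232.31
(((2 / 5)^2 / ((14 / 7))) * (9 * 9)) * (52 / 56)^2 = 13689 / 2450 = 5.59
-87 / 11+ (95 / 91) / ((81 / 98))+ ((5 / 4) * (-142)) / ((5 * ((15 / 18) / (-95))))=46799420 / 11583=4040.35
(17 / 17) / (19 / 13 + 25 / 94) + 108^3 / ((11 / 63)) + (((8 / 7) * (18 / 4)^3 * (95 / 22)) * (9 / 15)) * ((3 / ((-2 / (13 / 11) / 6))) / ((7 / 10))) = 90248913241807 / 12516119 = 7210614.83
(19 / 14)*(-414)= -3933 / 7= -561.86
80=80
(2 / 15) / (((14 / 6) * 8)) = 1 / 140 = 0.01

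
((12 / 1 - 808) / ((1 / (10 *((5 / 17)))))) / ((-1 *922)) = 19900 / 7837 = 2.54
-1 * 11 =-11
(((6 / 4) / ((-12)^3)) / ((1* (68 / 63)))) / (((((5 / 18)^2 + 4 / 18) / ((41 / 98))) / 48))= -9963 / 184688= -0.05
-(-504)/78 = 84/13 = 6.46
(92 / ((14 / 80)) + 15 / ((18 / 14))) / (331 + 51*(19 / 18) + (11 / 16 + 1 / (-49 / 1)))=1263920 / 906697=1.39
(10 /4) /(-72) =-5 /144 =-0.03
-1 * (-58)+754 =812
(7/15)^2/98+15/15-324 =-145349/450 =-323.00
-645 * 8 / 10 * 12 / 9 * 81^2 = -4513968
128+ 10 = 138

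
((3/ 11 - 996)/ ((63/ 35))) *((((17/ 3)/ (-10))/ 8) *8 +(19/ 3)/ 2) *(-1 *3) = 47463/ 11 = 4314.82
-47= -47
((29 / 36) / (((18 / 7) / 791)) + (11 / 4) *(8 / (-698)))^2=61388.15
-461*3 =-1383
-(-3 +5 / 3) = 4 / 3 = 1.33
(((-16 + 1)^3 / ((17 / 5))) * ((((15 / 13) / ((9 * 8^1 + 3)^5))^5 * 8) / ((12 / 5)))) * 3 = -2 / 7413566483527602031244896352291107177734375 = -0.00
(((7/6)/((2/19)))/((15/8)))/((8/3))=2.22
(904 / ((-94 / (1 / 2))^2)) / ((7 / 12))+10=155308 / 15463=10.04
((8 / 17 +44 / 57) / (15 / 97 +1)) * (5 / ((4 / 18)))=24.21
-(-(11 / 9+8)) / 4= 83 / 36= 2.31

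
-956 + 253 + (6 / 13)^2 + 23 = -114884 / 169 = -679.79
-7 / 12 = -0.58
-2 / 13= -0.15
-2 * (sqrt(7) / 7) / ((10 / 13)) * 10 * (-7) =26 * sqrt(7) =68.79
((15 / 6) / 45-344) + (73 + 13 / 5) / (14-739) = -22449179 / 65250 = -344.05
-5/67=-0.07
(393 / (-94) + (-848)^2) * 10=337976915 / 47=7190998.19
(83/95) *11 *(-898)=-819874/95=-8630.25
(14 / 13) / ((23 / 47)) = 658 / 299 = 2.20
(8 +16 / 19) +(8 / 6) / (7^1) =3604 / 399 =9.03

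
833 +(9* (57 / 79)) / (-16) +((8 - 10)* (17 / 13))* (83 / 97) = 1323508131 / 1593904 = 830.36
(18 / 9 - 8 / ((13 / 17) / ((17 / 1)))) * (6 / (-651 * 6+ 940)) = 6858 / 19279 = 0.36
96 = 96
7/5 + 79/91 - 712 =-322928/455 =-709.73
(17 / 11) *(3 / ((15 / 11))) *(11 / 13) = 187 / 65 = 2.88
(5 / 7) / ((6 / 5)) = 0.60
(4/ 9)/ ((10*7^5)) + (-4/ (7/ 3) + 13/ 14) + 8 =10912549/ 1512630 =7.21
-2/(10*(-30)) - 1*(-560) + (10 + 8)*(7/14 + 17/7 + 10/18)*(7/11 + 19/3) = 3838859/3850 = 997.11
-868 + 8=-860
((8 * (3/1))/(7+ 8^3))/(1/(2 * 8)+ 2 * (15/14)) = 0.02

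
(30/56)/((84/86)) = 215/392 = 0.55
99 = 99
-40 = -40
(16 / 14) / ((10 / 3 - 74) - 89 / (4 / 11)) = -96 / 26495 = -0.00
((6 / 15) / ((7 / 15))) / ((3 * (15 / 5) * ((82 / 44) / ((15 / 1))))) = 220 / 287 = 0.77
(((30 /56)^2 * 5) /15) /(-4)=-75 /3136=-0.02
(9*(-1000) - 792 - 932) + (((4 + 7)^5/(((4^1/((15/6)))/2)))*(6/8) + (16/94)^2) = 4957396853/35344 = 140261.34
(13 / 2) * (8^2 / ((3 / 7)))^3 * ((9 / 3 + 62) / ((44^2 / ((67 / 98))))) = 1623265280 / 3267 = 496867.24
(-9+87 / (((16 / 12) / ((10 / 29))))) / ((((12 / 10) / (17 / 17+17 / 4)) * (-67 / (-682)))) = 322245 / 536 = 601.20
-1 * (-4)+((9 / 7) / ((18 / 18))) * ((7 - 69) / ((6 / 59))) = -5459 / 7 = -779.86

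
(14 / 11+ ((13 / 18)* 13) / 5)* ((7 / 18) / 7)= 3119 / 17820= 0.18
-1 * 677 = -677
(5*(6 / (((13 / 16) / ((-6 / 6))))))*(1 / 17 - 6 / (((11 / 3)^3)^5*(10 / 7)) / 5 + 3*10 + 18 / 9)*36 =-196698261783740607622656 / 4615859227204294355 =-42613.57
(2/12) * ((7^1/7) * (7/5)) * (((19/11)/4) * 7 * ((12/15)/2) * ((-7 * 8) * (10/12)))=-6517/495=-13.17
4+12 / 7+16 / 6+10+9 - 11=344 / 21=16.38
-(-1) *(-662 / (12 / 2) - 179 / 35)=-12122 / 105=-115.45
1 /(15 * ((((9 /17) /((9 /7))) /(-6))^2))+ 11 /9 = 15.38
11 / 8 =1.38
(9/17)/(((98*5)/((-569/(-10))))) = 5121/83300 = 0.06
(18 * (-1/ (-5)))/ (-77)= -18/ 385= -0.05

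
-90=-90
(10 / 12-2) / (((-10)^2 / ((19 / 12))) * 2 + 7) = -133 / 15198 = -0.01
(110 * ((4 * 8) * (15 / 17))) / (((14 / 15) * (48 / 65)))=536250 / 119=4506.30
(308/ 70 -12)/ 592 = -19/ 1480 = -0.01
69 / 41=1.68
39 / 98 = 0.40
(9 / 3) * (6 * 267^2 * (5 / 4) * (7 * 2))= 22456035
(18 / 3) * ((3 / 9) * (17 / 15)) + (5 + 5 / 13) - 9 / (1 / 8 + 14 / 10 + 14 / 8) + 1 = 150797 / 25545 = 5.90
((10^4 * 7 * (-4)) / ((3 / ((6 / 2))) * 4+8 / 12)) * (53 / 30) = -106000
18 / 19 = 0.95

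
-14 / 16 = -7 / 8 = -0.88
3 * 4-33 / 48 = 181 / 16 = 11.31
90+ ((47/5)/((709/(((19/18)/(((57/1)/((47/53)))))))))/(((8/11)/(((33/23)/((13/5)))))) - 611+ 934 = 413.00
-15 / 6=-2.50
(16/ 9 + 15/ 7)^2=61009/ 3969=15.37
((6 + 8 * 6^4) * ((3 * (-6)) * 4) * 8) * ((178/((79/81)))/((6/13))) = -186666270336/79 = -2362864181.47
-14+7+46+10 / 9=361 / 9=40.11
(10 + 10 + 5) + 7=32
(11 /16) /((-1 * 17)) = -11 /272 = -0.04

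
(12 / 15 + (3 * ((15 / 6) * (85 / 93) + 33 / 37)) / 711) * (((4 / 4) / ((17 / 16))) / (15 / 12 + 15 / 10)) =1135136 / 4077585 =0.28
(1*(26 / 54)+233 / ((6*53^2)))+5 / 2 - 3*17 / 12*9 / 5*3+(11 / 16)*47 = 74980247 / 6067440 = 12.36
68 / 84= 17 / 21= 0.81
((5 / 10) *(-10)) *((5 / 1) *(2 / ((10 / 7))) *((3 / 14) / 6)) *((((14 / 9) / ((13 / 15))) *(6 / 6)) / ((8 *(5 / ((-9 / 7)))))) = 15 / 208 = 0.07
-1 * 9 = -9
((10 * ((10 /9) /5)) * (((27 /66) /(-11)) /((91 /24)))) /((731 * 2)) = -120 /8049041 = -0.00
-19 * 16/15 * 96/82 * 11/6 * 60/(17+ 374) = -107008/16031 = -6.68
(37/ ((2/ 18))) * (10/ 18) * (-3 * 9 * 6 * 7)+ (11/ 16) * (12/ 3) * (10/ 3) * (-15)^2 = -415455/ 2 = -207727.50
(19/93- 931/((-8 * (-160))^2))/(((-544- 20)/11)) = -0.00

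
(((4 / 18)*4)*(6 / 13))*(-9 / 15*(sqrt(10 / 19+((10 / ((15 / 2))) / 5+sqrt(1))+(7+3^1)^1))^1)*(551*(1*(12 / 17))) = -1856*sqrt(957885) / 5525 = -328.78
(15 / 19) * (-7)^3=-5145 / 19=-270.79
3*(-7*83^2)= -144669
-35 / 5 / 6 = -7 / 6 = -1.17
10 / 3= 3.33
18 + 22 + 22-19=43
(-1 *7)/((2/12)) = -42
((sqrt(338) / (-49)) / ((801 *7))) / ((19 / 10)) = -130 *sqrt(2) / 5220117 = -0.00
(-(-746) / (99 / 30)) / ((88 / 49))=125.87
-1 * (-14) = 14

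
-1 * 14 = -14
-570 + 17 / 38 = -21643 / 38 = -569.55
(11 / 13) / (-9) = -11 / 117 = -0.09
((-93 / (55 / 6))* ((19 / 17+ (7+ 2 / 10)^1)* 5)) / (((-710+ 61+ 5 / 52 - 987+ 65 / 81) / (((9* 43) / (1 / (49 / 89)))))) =31510044774936 / 573105616105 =54.98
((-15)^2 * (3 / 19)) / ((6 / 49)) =11025 / 38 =290.13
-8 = -8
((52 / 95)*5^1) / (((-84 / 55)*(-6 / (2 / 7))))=715 / 8379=0.09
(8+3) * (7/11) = 7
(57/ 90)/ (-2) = -19/ 60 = -0.32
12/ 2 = 6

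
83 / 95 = 0.87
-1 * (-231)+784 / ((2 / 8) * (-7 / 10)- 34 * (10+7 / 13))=228.81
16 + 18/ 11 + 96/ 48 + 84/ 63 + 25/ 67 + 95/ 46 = 2380739/ 101706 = 23.41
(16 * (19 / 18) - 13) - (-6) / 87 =1033 / 261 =3.96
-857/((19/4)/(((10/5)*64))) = -438784/19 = -23093.89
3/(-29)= -3/29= -0.10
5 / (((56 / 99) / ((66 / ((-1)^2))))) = 16335 / 28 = 583.39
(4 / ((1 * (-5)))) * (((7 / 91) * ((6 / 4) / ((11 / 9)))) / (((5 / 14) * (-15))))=0.01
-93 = -93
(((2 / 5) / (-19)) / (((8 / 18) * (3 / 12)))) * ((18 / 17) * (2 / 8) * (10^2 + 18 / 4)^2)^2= -73208089251 / 46240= -1583219.92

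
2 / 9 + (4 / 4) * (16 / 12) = 14 / 9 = 1.56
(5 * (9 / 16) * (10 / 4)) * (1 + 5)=675 / 16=42.19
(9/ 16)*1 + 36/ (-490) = 1917/ 3920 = 0.49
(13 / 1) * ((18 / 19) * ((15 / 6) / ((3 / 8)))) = 1560 / 19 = 82.11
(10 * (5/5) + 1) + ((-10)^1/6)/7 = 226/21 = 10.76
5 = 5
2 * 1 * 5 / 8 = 1.25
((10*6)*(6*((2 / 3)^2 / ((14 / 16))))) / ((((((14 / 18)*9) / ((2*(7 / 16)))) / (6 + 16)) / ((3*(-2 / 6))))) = -3520 / 7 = -502.86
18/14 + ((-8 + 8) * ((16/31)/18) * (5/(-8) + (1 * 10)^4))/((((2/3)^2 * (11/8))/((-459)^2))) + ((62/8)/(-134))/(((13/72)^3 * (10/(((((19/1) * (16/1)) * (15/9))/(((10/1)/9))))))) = -2301728301/5151965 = -446.77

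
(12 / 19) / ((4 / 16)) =48 / 19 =2.53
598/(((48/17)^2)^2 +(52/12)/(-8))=1198693392/126316211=9.49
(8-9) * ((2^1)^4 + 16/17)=-16.94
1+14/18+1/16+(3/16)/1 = 2.03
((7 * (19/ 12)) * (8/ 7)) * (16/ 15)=608/ 45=13.51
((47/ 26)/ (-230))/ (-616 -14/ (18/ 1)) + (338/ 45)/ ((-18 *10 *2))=-140163133/ 6721983450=-0.02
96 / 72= 4 / 3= 1.33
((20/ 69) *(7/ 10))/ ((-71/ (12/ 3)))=-56/ 4899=-0.01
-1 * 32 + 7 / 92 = -2937 / 92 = -31.92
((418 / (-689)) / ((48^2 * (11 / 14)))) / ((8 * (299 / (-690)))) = 665 / 6878976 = 0.00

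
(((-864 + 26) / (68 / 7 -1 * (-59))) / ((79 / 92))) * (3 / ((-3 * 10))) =269836 / 189995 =1.42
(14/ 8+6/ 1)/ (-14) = -31/ 56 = -0.55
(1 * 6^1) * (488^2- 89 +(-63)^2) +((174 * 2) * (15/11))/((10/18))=15982980/11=1452998.18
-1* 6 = -6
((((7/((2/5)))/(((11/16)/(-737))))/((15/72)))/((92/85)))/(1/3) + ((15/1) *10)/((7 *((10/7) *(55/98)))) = -63139398/253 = -249562.84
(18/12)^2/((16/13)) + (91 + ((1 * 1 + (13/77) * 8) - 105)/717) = 327490813/3533376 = 92.68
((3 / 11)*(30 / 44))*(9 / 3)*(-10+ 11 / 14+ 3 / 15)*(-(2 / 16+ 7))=971109 / 27104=35.83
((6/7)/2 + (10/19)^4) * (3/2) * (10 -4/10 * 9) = 22126224/4561235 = 4.85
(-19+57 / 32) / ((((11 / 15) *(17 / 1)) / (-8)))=8265 / 748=11.05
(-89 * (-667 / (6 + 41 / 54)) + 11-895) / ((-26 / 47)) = -67749137 / 4745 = -14278.01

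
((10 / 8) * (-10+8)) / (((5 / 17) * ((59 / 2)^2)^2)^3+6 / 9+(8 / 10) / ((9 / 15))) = -50309120 / 222399677279941629857421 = -0.00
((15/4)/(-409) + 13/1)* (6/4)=63759/3272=19.49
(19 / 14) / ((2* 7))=19 / 196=0.10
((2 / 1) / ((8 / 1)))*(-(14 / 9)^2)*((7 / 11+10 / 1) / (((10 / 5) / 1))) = -3.22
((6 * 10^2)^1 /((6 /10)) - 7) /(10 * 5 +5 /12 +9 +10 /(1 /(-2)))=11916 /473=25.19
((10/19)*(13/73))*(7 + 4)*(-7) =-10010/1387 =-7.22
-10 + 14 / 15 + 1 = -121 / 15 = -8.07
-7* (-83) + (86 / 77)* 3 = 44995 / 77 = 584.35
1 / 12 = 0.08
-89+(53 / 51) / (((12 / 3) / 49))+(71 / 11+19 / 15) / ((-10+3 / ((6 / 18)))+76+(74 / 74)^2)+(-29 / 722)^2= -18561772153 / 243700270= -76.17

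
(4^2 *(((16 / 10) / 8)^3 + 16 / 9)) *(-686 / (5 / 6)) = -44101568 / 1875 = -23520.84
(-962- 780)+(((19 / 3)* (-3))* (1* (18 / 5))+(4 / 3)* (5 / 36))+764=-141239 / 135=-1046.21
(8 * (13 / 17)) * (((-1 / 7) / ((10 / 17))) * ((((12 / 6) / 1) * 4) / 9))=-416 / 315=-1.32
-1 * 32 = -32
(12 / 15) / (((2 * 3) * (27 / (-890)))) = -356 / 81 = -4.40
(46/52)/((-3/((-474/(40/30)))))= 5451/52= 104.83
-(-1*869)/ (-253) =-79/ 23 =-3.43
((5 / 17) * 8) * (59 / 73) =2360 / 1241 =1.90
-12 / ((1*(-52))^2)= -0.00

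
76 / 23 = 3.30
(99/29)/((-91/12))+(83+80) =428969/2639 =162.55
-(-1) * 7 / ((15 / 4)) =1.87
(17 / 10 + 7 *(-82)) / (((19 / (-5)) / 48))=137352 / 19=7229.05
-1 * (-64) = 64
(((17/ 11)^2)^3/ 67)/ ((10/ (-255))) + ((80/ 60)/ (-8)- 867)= -310630492109/ 356083761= -872.35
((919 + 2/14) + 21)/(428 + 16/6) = 19743/9044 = 2.18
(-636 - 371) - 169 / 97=-1008.74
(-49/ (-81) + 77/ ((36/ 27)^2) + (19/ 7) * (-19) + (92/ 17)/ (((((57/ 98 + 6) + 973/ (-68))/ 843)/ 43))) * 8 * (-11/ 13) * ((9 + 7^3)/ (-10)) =-1148363128166936/ 189781137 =-6050986.66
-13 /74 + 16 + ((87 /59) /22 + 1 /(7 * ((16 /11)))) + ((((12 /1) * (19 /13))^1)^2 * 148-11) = 45529.44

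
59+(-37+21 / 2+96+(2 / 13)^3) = 564645 / 4394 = 128.50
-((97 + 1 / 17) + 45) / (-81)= 805 / 459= 1.75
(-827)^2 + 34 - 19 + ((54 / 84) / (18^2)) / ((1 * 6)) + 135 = 2068654897 / 3024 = 684079.00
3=3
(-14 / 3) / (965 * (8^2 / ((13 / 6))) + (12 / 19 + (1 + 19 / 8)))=-27664 / 168999111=-0.00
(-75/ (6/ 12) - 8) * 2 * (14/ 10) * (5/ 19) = -2212/ 19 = -116.42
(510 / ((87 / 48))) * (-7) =-57120 / 29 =-1969.66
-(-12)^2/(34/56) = -4032/17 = -237.18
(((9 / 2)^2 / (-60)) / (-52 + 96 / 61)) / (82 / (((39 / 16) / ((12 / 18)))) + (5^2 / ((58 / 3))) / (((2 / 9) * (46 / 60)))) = 128530233 / 576447444640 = 0.00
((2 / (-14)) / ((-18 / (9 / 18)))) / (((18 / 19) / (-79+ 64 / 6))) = -3895 / 13608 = -0.29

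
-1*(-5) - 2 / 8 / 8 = 159 / 32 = 4.97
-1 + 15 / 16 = -1 / 16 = -0.06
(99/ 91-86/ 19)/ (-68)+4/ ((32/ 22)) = 82317/ 29393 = 2.80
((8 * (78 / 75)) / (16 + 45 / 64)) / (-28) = -3328 / 187075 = -0.02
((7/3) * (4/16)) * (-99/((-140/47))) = 1551/80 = 19.39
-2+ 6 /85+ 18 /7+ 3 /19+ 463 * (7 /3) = 36666634 /33915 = 1081.13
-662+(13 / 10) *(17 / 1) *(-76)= -11708 / 5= -2341.60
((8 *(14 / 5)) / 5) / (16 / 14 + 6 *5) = 392 / 2725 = 0.14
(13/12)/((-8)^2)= 13/768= 0.02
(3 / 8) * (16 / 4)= 1.50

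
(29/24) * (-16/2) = -29/3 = -9.67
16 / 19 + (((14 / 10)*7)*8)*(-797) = -5935976 / 95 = -62483.96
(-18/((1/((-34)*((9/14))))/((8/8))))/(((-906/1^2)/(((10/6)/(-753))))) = 255/265307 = 0.00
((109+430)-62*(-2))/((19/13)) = 8619/19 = 453.63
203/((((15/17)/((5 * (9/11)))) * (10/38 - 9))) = -196707/1826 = -107.73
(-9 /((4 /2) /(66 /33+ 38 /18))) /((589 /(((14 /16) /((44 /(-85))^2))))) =-1871275 /18244864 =-0.10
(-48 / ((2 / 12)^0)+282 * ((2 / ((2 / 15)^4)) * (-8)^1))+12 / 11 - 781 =-157047857 / 11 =-14277077.91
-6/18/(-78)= 1/234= 0.00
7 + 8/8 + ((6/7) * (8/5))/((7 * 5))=9848/1225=8.04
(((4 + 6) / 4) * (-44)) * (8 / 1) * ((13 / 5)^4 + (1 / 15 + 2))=-15762208 / 375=-42032.55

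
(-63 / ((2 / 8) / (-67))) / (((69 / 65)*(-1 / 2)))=-731640 / 23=-31810.43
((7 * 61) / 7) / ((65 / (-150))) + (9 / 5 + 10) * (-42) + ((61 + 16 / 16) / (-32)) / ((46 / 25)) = -30494279 / 47840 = -637.42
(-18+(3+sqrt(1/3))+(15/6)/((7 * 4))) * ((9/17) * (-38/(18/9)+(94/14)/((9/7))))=25885/238 - 124 * sqrt(3)/51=104.55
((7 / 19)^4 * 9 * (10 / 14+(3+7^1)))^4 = 2873370121635406640625 / 288441413567621167681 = 9.96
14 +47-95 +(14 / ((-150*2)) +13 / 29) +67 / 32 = -2192723 / 69600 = -31.50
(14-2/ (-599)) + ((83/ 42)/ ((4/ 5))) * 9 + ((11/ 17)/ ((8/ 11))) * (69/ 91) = 136811397/ 3706612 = 36.91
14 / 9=1.56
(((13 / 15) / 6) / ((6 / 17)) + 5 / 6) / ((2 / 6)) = 671 / 180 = 3.73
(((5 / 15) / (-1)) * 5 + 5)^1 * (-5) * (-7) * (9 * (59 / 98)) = 4425 / 7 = 632.14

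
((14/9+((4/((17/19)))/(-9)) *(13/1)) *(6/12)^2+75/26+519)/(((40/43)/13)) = 14843471/2040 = 7276.21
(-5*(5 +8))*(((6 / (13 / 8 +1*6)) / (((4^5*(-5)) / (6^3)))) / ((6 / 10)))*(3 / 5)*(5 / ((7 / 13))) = 68445 / 3416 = 20.04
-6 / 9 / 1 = -2 / 3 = -0.67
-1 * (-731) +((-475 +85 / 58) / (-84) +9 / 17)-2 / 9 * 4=182944427 / 248472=736.28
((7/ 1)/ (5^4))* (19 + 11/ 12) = 0.22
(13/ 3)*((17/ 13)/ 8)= 17/ 24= 0.71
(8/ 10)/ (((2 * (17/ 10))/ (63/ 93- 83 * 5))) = -51376/ 527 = -97.49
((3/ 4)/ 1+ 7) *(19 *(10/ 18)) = 2945/ 36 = 81.81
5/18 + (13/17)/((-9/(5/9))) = 635/2754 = 0.23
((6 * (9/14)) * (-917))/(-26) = 3537/26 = 136.04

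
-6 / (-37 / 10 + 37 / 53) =3180 / 1591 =2.00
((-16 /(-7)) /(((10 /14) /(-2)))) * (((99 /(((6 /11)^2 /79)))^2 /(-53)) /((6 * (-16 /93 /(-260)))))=4455693817003 /212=21017423665.11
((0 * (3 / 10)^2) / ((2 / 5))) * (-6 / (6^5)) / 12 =0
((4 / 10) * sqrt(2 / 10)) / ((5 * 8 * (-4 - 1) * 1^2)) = -sqrt(5) / 2500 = -0.00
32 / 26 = 16 / 13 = 1.23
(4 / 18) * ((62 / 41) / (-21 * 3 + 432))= 124 / 136161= 0.00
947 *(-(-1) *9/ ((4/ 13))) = 110799/ 4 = 27699.75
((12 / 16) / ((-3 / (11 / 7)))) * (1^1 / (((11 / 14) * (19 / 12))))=-0.32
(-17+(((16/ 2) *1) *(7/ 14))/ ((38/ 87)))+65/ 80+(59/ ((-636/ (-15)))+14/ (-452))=-10321425/ 1820656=-5.67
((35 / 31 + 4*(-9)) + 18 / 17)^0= 1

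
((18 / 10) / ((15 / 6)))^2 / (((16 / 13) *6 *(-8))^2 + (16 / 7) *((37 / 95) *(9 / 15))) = 606879 / 4086385300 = 0.00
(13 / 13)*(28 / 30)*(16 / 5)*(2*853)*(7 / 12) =668752 / 225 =2972.23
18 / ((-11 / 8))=-144 / 11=-13.09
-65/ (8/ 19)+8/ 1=-1171/ 8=-146.38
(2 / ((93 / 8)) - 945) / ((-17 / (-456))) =-13356088 / 527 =-25343.62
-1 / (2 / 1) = -1 / 2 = -0.50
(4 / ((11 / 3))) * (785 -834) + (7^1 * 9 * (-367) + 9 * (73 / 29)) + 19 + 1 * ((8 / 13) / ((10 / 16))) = -23131.81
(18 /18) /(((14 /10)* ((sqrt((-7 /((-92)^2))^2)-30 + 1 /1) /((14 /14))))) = -42320 /1718143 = -0.02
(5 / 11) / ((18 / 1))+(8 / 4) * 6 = 2381 / 198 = 12.03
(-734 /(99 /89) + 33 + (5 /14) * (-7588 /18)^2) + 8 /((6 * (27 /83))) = 18664897 /297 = 62844.77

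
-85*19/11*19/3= -929.85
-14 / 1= -14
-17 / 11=-1.55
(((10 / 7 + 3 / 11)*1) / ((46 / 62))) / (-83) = -0.03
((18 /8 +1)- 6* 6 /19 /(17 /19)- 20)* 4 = -1283 /17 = -75.47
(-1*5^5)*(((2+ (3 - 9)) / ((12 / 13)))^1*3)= 40625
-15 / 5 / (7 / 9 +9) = -27 / 88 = -0.31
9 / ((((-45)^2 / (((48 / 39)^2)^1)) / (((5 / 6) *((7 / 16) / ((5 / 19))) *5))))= 0.05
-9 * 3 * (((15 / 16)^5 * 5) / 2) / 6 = -34171875 / 4194304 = -8.15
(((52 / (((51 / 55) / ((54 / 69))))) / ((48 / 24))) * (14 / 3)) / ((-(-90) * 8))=0.14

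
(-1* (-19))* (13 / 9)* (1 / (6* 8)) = 247 / 432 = 0.57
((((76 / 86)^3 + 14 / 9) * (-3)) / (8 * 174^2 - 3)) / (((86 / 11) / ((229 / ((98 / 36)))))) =-4047896974 / 13524828038015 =-0.00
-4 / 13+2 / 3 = 14 / 39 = 0.36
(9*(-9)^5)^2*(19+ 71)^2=2287679245496100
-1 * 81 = -81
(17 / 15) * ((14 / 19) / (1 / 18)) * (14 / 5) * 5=19992 / 95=210.44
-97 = -97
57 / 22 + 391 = 8659 / 22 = 393.59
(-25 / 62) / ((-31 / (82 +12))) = 1175 / 961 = 1.22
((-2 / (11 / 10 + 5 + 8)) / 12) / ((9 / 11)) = -55 / 3807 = -0.01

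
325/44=7.39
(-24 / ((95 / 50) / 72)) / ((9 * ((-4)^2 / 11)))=-1320 / 19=-69.47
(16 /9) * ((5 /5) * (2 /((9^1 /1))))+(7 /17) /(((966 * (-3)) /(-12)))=0.40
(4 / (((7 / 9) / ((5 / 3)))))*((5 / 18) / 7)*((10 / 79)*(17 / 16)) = 2125 / 46452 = 0.05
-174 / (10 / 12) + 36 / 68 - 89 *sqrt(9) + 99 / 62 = -2496261 / 5270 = -473.67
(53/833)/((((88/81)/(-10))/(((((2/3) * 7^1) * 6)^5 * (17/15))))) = -125653248/11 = -11423022.55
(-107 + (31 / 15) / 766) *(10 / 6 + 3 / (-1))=2458798 / 17235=142.66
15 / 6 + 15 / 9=25 / 6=4.17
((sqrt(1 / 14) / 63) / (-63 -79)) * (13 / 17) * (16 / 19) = -52 * sqrt(14) / 10113453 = -0.00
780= 780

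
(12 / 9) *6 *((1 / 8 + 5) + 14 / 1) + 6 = 159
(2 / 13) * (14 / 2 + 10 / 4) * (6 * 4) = 456 / 13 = 35.08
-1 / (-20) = 1 / 20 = 0.05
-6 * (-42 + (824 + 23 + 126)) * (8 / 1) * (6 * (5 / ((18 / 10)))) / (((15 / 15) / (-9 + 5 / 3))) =16385600 / 3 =5461866.67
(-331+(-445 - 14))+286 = -504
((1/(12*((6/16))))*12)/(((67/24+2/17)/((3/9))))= 1088/3561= 0.31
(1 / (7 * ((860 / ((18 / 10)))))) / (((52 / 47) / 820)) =17343 / 78260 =0.22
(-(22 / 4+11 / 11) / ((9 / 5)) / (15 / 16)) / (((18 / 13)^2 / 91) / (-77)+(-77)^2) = -123155032 / 189567558441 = -0.00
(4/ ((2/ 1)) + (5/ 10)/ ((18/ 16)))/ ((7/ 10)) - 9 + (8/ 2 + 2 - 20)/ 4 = -1135/ 126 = -9.01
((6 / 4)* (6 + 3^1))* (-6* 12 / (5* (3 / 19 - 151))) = 9234 / 7165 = 1.29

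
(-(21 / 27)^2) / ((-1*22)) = 49 / 1782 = 0.03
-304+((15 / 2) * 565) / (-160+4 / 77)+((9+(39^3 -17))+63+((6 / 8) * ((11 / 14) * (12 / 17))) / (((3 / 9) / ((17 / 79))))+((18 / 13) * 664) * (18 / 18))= 10618243303953 / 177079448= 59963.16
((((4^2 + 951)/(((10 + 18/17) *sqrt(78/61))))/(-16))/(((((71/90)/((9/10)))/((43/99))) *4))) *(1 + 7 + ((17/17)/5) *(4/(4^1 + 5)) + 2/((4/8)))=-12016909 *sqrt(4758)/114525840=-7.24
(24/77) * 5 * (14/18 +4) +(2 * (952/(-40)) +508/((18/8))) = 643186/3465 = 185.62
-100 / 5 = -20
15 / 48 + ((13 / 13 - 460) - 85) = -8699 / 16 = -543.69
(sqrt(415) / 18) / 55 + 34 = sqrt(415) / 990 + 34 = 34.02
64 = 64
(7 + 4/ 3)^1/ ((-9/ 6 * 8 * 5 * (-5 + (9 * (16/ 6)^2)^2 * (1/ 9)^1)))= -5/ 16204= -0.00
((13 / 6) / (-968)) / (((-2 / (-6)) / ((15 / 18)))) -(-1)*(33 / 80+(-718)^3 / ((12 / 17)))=-10151877315109 / 19360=-524373828.26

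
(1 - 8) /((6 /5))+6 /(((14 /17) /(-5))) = -1775 /42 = -42.26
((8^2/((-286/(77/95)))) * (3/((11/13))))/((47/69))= -46368/49115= -0.94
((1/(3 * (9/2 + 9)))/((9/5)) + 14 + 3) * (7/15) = 86821/10935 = 7.94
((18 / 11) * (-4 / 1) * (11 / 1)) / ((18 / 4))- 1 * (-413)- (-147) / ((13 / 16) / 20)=52201 / 13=4015.46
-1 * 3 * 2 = -6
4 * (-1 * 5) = -20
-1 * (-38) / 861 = 38 / 861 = 0.04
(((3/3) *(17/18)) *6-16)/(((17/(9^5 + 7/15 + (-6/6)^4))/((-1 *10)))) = 54916934/153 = 358934.21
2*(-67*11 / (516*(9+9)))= -0.16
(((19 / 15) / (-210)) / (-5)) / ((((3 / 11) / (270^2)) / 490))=158004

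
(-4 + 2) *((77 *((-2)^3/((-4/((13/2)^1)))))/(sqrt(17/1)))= -2002 *sqrt(17)/17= -485.56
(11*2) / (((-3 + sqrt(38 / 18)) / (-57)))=810.58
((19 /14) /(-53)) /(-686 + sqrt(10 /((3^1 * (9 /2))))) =57 * sqrt(15) /4713952712 + 25137 /673421816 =0.00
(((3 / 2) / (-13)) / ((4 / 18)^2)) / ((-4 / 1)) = 0.58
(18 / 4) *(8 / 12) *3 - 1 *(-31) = 40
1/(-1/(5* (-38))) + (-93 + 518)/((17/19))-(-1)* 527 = 1192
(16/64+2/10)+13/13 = 29/20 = 1.45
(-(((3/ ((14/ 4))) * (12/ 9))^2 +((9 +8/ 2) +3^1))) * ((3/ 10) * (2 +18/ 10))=-24168/ 1225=-19.73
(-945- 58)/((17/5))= -295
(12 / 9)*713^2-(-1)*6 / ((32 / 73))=32536273 / 48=677839.02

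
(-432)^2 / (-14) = -93312 / 7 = -13330.29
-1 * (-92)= 92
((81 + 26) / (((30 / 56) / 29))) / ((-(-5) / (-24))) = -27802.88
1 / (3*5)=1 / 15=0.07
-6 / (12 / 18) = -9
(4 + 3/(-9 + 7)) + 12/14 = 47/14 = 3.36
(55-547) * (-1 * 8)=3936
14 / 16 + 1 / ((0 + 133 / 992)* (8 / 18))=17.66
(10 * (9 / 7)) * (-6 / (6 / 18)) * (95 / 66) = -25650 / 77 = -333.12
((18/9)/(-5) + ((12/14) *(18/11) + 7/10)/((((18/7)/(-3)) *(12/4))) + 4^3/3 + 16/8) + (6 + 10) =75469/1980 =38.12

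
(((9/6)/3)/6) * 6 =1/2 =0.50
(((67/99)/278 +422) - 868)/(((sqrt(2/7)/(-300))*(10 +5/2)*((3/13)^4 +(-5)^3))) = -350578991945*sqrt(14)/8187895914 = -160.21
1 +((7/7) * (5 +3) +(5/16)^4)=590449/65536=9.01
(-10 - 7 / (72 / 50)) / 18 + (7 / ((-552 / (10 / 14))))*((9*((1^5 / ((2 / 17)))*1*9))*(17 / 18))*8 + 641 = 8838889 / 14904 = 593.05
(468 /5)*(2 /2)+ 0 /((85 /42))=468 /5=93.60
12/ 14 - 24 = -162/ 7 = -23.14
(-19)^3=-6859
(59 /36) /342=0.00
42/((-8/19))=-399/4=-99.75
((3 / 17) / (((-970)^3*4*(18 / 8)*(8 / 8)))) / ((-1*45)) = 1 / 2094584535000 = 0.00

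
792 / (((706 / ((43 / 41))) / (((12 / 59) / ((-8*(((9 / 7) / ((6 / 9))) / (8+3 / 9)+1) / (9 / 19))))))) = -80457300 / 6992644423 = -0.01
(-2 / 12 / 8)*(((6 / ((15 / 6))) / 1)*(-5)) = 1 / 4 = 0.25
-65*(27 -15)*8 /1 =-6240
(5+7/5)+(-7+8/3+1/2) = 77/30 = 2.57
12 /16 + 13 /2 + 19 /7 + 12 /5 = 1731 /140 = 12.36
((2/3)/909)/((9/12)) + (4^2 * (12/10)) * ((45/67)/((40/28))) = 24742024/2740635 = 9.03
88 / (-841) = -88 / 841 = -0.10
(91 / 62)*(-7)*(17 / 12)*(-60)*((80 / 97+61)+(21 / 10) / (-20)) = 12966243927 / 240560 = 53900.25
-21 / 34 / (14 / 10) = -15 / 34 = -0.44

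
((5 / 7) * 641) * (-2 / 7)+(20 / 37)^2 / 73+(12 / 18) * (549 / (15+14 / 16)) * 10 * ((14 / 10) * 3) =520849548698 / 621907951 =837.50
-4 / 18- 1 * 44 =-398 / 9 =-44.22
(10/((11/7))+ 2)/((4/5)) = 10.45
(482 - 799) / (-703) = 317 / 703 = 0.45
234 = 234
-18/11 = -1.64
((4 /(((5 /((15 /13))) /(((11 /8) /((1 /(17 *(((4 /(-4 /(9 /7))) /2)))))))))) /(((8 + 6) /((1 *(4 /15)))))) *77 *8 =-74052 /455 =-162.75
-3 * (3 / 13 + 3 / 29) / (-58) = 189 / 10933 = 0.02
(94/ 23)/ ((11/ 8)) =752/ 253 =2.97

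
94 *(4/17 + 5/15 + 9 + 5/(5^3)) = 1151594/1275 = 903.21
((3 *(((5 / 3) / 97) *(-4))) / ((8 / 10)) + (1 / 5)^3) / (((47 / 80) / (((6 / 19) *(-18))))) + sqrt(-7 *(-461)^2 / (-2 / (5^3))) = 5232384 / 2165525 + 2305 *sqrt(70) / 2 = 9644.92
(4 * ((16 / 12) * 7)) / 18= 56 / 27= 2.07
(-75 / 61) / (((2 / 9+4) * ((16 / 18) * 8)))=-6075 / 148352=-0.04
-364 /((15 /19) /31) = -14293.07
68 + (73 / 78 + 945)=79087 / 78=1013.94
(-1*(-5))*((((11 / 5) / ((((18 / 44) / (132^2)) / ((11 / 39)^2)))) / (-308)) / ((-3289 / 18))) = 234256 / 353717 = 0.66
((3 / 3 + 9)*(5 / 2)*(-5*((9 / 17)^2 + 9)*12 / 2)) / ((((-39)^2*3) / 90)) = -6705000 / 48841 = -137.28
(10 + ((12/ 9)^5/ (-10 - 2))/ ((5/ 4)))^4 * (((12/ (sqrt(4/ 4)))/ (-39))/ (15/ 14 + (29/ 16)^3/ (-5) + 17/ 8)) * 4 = -722547568367058946097152/ 131955351190662475125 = -5475.70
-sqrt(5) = -2.24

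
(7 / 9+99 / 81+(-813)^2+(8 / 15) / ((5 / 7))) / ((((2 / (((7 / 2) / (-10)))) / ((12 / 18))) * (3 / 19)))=-6593193173 / 13500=-488384.68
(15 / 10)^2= 9 / 4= 2.25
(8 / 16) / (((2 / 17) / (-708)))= -3009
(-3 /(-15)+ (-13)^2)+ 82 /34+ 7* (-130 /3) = -131.72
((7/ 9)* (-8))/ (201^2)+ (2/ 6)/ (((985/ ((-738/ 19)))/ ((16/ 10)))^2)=3734447435848/ 3183862441775625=0.00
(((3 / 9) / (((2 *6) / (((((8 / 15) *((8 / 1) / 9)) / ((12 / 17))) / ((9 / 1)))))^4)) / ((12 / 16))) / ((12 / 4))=85525504 / 386045872677466875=0.00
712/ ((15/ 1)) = 712/ 15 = 47.47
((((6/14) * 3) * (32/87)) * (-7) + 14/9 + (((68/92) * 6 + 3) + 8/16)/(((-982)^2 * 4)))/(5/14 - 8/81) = -6.79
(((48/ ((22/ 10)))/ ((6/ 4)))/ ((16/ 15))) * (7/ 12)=175/ 22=7.95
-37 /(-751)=37 /751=0.05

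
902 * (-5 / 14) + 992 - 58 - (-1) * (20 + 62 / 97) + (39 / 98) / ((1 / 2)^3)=3021387 / 4753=635.68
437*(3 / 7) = 187.29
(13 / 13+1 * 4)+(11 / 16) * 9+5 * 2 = 339 / 16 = 21.19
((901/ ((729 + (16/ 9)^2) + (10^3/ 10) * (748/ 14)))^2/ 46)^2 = 0.00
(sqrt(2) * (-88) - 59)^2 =10384 * sqrt(2) + 18969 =33654.19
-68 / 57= -1.19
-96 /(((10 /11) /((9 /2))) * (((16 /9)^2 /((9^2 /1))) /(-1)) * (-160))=-1948617 /25600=-76.12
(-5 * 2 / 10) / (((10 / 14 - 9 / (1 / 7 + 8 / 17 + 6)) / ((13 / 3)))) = 5509 / 822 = 6.70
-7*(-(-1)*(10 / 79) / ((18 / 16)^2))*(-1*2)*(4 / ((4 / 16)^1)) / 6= 71680 / 19197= 3.73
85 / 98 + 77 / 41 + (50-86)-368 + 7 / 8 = -400.38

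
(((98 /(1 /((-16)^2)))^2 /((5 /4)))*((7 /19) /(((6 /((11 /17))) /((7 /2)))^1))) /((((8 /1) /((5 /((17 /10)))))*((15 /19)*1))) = 84812693504 /2601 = 32607725.30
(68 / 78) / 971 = 34 / 37869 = 0.00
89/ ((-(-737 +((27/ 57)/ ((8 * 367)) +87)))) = 4964776/ 36259591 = 0.14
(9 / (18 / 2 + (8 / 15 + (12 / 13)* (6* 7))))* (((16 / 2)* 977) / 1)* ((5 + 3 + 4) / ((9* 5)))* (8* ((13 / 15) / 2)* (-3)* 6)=-1141261056 / 47095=-24233.17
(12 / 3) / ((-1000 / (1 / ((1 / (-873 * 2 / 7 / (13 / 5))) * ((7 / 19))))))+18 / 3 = 7.04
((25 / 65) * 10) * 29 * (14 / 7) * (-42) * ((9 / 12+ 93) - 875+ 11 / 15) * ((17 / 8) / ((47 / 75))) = 60605167875 / 2444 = 24797531.86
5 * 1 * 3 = 15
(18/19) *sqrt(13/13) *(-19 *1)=-18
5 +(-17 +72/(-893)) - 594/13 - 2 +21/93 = -59.55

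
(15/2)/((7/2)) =15/7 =2.14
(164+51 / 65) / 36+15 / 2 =28261 / 2340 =12.08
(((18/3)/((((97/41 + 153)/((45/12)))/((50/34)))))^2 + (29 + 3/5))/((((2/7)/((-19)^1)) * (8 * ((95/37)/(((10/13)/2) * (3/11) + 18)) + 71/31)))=-15691788131512481601/27260634384532640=-575.62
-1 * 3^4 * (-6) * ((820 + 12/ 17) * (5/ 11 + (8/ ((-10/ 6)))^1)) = -1733241.29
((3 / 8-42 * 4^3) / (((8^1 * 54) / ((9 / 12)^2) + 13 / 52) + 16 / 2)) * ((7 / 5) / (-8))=16723 / 27600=0.61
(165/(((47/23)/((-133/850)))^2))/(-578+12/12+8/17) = -9357481/5576620500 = -0.00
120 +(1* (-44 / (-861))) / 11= 120.00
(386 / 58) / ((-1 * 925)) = -193 / 26825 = -0.01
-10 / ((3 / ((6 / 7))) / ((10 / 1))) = -200 / 7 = -28.57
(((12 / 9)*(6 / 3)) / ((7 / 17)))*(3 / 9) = 136 / 63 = 2.16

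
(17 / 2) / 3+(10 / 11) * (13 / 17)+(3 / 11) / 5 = 20101 / 5610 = 3.58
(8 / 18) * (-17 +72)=220 / 9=24.44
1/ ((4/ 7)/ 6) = 21/ 2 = 10.50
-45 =-45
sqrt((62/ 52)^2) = 31/ 26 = 1.19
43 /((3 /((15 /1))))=215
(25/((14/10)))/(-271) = -125/1897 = -0.07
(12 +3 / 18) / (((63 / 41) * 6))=2993 / 2268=1.32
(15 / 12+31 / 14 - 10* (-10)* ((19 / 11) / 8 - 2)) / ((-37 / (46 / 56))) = 1239309 / 319088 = 3.88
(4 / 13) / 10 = 2 / 65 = 0.03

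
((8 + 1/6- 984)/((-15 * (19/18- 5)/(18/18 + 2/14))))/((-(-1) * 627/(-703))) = 346616/16401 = 21.13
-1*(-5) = 5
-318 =-318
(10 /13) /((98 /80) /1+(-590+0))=-400 /306163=-0.00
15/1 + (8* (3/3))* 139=1127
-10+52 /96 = -227 /24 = -9.46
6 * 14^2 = 1176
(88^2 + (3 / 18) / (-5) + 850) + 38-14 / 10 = 258917 / 30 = 8630.57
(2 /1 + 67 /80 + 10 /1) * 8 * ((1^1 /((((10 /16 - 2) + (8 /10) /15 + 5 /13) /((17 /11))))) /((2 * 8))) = -3404505 /321596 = -10.59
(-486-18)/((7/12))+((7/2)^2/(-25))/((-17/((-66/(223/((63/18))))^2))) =-73039340511/84539300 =-863.97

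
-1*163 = -163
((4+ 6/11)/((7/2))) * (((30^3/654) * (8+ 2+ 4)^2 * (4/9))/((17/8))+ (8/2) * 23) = 330647600/142681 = 2317.39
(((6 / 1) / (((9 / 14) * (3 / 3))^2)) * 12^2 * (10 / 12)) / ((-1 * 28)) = -560 / 9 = -62.22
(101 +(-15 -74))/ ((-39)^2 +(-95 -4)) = 2/ 237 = 0.01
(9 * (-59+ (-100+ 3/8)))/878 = -11421/7024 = -1.63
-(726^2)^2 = -277809109776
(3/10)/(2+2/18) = 0.14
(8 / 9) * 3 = 8 / 3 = 2.67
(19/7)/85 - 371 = -220726/595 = -370.97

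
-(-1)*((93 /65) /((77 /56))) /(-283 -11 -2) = -93 /26455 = -0.00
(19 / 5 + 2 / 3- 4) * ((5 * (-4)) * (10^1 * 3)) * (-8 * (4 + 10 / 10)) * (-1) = -11200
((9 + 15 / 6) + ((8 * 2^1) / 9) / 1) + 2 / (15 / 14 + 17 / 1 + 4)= 24785 / 1854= 13.37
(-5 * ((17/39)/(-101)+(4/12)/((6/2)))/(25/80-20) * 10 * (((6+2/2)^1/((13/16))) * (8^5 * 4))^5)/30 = 1966622675470719609220046596038662815744/118464373287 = 16600962980711873887651760000.00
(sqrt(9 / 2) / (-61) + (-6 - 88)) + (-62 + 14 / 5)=-766 / 5 - 3 * sqrt(2) / 122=-153.23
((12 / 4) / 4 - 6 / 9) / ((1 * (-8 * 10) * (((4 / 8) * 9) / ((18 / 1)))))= -1 / 240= -0.00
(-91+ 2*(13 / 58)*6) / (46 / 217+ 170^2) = -555737 / 181869034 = -0.00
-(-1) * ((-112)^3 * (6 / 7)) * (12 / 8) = -1806336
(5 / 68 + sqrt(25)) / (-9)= -115 / 204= -0.56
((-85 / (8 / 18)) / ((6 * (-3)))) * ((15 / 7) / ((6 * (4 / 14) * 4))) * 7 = 23.24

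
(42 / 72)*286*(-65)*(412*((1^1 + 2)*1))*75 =-1005254250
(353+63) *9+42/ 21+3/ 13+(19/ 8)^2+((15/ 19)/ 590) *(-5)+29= 3526306645/ 932672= 3780.86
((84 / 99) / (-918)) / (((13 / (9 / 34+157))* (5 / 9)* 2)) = -37429 / 3719430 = -0.01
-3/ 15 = -1/ 5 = -0.20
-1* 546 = -546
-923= -923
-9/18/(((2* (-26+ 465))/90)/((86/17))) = -0.26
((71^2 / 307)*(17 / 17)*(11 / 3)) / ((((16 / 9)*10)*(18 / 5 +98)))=166353 / 4990592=0.03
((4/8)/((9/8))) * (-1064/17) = -4256/153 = -27.82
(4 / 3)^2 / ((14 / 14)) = 1.78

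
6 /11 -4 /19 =70 /209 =0.33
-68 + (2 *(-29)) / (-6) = -175 / 3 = -58.33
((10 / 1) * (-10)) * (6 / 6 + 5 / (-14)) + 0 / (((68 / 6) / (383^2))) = -450 / 7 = -64.29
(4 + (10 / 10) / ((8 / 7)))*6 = 117 / 4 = 29.25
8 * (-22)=-176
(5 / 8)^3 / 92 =125 / 47104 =0.00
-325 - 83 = -408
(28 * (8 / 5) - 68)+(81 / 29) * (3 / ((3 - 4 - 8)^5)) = -817457 / 35235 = -23.20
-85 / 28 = -3.04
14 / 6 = 7 / 3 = 2.33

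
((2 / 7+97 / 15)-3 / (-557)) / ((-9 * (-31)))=395228 / 16317315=0.02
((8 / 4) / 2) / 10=1 / 10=0.10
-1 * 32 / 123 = -32 / 123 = -0.26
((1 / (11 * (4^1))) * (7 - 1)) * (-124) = -186 / 11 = -16.91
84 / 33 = 28 / 11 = 2.55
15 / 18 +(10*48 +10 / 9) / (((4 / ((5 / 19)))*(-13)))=-1.60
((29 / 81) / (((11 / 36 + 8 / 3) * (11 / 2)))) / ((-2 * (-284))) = 0.00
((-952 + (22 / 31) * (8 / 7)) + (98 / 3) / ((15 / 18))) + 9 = -979743 / 1085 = -902.99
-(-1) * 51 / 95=51 / 95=0.54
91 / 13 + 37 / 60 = 457 / 60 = 7.62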